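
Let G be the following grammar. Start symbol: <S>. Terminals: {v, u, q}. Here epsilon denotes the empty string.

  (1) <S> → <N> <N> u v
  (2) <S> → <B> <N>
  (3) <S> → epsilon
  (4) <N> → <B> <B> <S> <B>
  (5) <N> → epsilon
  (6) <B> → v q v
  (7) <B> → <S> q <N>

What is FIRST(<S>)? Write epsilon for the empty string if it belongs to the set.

{epsilon, q, u, v}

FIRST(<S>): from <S>→<N> <N> u v we get {q, u, v}; from <S>→<B> <N> we get {q, u, v}; from <S>→epsilon we get {epsilon}. So FIRST(<S>) = {epsilon, q, u, v}.
FIRST(<B>): from <B>→v q v we get {v}; from <B>→<S> q <N> we get {q, u, v}. So FIRST(<B>) = {q, u, v}.
FIRST(<N>): from <N>→<B> <B> <S> <B> we get {q, u, v}; from <N>→epsilon we get {epsilon}. So FIRST(<N>) = {epsilon, q, u, v}.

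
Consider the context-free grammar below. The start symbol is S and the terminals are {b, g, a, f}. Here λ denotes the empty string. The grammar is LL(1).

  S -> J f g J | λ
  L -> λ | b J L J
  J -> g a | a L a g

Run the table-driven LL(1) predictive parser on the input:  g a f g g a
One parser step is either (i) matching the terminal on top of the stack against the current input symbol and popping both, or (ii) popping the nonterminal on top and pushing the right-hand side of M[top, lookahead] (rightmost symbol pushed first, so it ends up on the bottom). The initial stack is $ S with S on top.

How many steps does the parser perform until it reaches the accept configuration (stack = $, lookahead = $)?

9

     Stack        Input          Action
  1  $ S          g a f g g a $  expand S -> J f g J
  2  $ J g f J    g a f g g a $  expand J -> g a
  3  $ J g f a g  g a f g g a $  match g
  4  $ J g f a    a f g g a $    match a
  5  $ J g f      f g g a $      match f
  6  $ J g        g g a $        match g
  7  $ J          g a $          expand J -> g a
  8  $ a g        g a $          match g
  9  $ a          a $            match a
Accept reached after 9 steps.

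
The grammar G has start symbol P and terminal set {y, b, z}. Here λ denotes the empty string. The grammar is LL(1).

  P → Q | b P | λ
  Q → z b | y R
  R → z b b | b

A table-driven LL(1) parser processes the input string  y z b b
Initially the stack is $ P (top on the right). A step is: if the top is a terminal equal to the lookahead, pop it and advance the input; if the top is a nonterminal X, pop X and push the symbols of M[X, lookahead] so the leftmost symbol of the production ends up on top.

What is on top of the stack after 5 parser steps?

b

     Stack    Input      Action
  1  $ P      y z b b $  expand P → Q
  2  $ Q      y z b b $  expand Q → y R
  3  $ R y    y z b b $  match y
  4  $ R      z b b $    expand R → z b b
  5  $ b b z  z b b $    match z
Stack after step 5: $ b b (top = b).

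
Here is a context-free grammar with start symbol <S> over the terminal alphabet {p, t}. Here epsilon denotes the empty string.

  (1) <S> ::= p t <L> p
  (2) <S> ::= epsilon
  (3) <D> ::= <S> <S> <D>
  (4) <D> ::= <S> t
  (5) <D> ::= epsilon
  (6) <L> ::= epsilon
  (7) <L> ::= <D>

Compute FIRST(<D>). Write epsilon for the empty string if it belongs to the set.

{epsilon, p, t}

FIRST(<S>) = {epsilon, p}
FIRST(<D>) = {epsilon, p, t}  (via <S> <S> <D>, <S> t)
FIRST(<L>) = {epsilon, p, t}  (via <D>)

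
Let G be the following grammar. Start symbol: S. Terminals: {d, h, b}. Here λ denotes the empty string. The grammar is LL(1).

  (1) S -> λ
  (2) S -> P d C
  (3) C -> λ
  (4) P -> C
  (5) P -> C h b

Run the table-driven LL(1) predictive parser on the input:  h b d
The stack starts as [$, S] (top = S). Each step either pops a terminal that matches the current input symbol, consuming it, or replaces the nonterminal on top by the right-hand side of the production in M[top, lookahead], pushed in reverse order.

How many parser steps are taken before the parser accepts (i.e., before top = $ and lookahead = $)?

7

step 1: stack=$ S  input=h b d $  — expand S -> P d C
step 2: stack=$ C d P  input=h b d $  — expand P -> C h b
step 3: stack=$ C d b h C  input=h b d $  — expand C -> λ
step 4: stack=$ C d b h  input=h b d $  — match h
step 5: stack=$ C d b  input=b d $  — match b
step 6: stack=$ C d  input=d $  — match d
step 7: stack=$ C  input=$  — expand C -> λ
Accept reached after 7 steps.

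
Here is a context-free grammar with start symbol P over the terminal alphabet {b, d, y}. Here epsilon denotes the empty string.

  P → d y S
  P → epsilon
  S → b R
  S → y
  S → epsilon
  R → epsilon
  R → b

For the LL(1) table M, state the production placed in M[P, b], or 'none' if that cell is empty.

FIRST(P) = {epsilon, d}
FIRST(S) = {epsilon, b, y}
FIRST(R) = {epsilon, b}
FOLLOW(P) includes $ since P is the start symbol.
FOLLOW(P): P appears on no right-hand side. Thus FOLLOW(P) = {$}.
For P → d y S: FIRST(d y S) = {d}, so it goes in M[P, t] for t ∈ {d}.
For P → epsilon: FIRST(epsilon) = {epsilon}, so it goes in M[P, t] for t ∈ {}; since epsilon ∈ FIRST, also for every t ∈ FOLLOW(P) = {$}.
None of these place a production in M[P, b].

none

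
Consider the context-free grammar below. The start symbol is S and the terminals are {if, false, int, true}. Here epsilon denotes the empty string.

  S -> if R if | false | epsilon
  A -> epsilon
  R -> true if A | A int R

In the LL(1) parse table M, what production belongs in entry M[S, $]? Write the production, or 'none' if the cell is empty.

FIRST(S): from S->if R if we get {if}; from S->false we get {false}; from S->epsilon we get {epsilon}. So FIRST(S) = {epsilon, false, if}.
FIRST(A): from A->epsilon we get {epsilon}. So FIRST(A) = {epsilon}.
FIRST(R): from R->true if A we get {true}; from R->A int R we get {int}. So FIRST(R) = {int, true}.
FOLLOW(S) includes $ since S is the start symbol.
FOLLOW(S): S appears on no right-hand side. Thus FOLLOW(S) = {$}.
For S -> if R if: FIRST(if R if) = {if}, so it goes in M[S, t] for t ∈ {if}.
For S -> false: FIRST(false) = {false}, so it goes in M[S, t] for t ∈ {false}.
For S -> epsilon: FIRST(epsilon) = {epsilon}, so it goes in M[S, t] for t ∈ {}; since epsilon ∈ FIRST, also for every t ∈ FOLLOW(S) = {$}.

S -> epsilon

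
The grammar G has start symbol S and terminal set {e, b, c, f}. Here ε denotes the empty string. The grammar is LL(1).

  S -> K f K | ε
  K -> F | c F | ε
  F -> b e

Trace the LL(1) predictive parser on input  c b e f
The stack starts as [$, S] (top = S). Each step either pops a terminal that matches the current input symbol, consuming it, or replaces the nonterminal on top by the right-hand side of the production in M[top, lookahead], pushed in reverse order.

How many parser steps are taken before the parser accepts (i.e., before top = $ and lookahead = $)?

8

step 1: stack=$ S  input=c b e f $  — expand S -> K f K
step 2: stack=$ K f K  input=c b e f $  — expand K -> c F
step 3: stack=$ K f F c  input=c b e f $  — match c
step 4: stack=$ K f F  input=b e f $  — expand F -> b e
step 5: stack=$ K f e b  input=b e f $  — match b
step 6: stack=$ K f e  input=e f $  — match e
step 7: stack=$ K f  input=f $  — match f
step 8: stack=$ K  input=$  — expand K -> ε
Accept reached after 8 steps.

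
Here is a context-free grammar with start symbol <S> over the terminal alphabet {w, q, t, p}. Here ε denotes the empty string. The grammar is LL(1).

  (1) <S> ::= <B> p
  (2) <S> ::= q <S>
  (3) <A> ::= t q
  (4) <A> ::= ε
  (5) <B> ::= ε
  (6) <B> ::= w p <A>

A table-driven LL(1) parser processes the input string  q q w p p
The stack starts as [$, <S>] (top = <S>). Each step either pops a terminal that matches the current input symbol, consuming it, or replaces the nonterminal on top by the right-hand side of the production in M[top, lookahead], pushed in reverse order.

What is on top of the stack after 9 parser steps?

p

step 1: stack=$ <S>  input=q q w p p $  — expand <S> ::= q <S>
step 2: stack=$ <S> q  input=q q w p p $  — match q
step 3: stack=$ <S>  input=q w p p $  — expand <S> ::= q <S>
step 4: stack=$ <S> q  input=q w p p $  — match q
step 5: stack=$ <S>  input=w p p $  — expand <S> ::= <B> p
step 6: stack=$ p <B>  input=w p p $  — expand <B> ::= w p <A>
step 7: stack=$ p <A> p w  input=w p p $  — match w
step 8: stack=$ p <A> p  input=p p $  — match p
step 9: stack=$ p <A>  input=p $  — expand <A> ::= ε
Stack after step 9: $ p (top = p).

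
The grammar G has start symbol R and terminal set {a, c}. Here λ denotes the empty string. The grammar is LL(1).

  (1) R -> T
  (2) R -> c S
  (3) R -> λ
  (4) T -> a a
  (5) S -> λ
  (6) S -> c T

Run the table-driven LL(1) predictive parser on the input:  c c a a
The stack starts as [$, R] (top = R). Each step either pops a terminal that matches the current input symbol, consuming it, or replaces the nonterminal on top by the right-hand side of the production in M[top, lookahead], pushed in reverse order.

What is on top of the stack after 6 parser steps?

a

step 1: stack=$ R  input=c c a a $  — expand R -> c S
step 2: stack=$ S c  input=c c a a $  — match c
step 3: stack=$ S  input=c a a $  — expand S -> c T
step 4: stack=$ T c  input=c a a $  — match c
step 5: stack=$ T  input=a a $  — expand T -> a a
step 6: stack=$ a a  input=a a $  — match a
Stack after step 6: $ a (top = a).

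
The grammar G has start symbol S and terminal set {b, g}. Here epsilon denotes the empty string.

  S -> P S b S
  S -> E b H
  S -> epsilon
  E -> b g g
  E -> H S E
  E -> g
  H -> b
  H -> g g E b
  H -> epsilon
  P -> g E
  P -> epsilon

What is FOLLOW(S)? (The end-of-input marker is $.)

{$, b, g}

FIRST(H) = {epsilon, b, g}
FIRST(P) = {epsilon, g}
FIRST(S) = {epsilon, b, g}  (via P S b S, E b H)
FIRST(E) = {b, g}  (via H S E)
FOLLOW(S) includes $ since S is the start symbol.
FOLLOW(S): in S->P S b S (occurrence 1), S is followed by b S with FIRST {b}; in S->P S b S (occurrence 2), the suffix after S is empty (adds nothing new); in E->H S E, S is followed by E with FIRST {b, g}. Thus FOLLOW(S) = {$, b, g}.
FOLLOW(H): in S->E b H, the suffix after H is empty, so FOLLOW(H) ⊇ FOLLOW(S) = {$, b, g}; in E->H S E, H is followed by S E with FIRST {b, g}. Thus FOLLOW(H) = {$, b, g}.
FOLLOW(P): in S->P S b S, P is followed by S b S with FIRST {b, g}. Thus FOLLOW(P) = {b, g}.
FOLLOW(E): in S->E b H, E is followed by b H with FIRST {b}; in E->H S E, the suffix after E is empty (adds nothing new); in H->g g E b, E is followed by b with FIRST {b}; in P->g E, the suffix after E is empty, so FOLLOW(E) ⊇ FOLLOW(P) = {b, g}. Thus FOLLOW(E) = {b, g}.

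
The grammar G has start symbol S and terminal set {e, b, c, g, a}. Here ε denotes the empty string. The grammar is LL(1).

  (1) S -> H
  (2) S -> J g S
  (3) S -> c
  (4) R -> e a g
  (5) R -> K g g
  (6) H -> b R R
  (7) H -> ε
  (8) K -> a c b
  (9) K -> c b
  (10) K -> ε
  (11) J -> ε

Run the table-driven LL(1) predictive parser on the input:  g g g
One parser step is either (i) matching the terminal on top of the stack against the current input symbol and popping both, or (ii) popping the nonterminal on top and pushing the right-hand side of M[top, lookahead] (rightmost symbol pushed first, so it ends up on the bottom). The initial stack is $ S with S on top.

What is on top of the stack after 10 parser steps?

step 1: stack=$ S  input=g g g $  — expand S -> J g S
step 2: stack=$ S g J  input=g g g $  — expand J -> ε
step 3: stack=$ S g  input=g g g $  — match g
step 4: stack=$ S  input=g g $  — expand S -> J g S
step 5: stack=$ S g J  input=g g $  — expand J -> ε
step 6: stack=$ S g  input=g g $  — match g
step 7: stack=$ S  input=g $  — expand S -> J g S
step 8: stack=$ S g J  input=g $  — expand J -> ε
step 9: stack=$ S g  input=g $  — match g
step 10: stack=$ S  input=$  — expand S -> H
Stack after step 10: $ H (top = H).

H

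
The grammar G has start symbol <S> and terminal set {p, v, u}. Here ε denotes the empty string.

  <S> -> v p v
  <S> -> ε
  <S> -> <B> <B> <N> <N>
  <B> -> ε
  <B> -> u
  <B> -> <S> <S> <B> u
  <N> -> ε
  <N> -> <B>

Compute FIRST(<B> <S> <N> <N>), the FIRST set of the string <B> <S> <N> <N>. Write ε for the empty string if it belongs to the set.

{ε, u, v}

FIRST(<S>) = {ε, u, v}  (via <B> <B> <N> <N>)
FIRST(<B>) = {ε, u, v}  (via <S> <S> <B> u)
FIRST(<N>) = {ε, u, v}  (via <B>)
FIRST(<B> <S> <N> <N>): take FIRST of each symbol in turn, carrying on past any symbol whose FIRST contains ε; result {ε, u, v}.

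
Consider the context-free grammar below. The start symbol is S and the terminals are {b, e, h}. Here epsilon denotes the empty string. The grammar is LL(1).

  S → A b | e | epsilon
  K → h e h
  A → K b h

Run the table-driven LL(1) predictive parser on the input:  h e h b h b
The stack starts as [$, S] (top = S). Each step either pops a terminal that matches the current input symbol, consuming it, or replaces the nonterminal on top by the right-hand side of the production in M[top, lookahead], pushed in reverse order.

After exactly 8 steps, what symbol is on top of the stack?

     Stack          Input          Action
  1  $ S            h e h b h b $  expand S → A b
  2  $ b A          h e h b h b $  expand A → K b h
  3  $ b h b K      h e h b h b $  expand K → h e h
  4  $ b h b h e h  h e h b h b $  match h
  5  $ b h b h e    e h b h b $    match e
  6  $ b h b h      h b h b $      match h
  7  $ b h b        b h b $        match b
  8  $ b h          h b $          match h
Stack after step 8: $ b (top = b).

b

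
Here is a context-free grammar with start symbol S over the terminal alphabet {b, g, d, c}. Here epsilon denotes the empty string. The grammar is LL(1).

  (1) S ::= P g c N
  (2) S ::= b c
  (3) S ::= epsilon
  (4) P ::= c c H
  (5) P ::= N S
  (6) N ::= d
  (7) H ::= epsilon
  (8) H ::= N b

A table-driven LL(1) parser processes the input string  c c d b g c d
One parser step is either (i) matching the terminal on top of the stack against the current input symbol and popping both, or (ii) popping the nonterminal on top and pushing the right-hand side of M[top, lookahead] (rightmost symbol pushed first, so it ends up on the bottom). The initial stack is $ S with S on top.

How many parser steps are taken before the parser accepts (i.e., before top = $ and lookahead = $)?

step 1: stack=$ S  input=c c d b g c d $  — expand S ::= P g c N
step 2: stack=$ N c g P  input=c c d b g c d $  — expand P ::= c c H
step 3: stack=$ N c g H c c  input=c c d b g c d $  — match c
step 4: stack=$ N c g H c  input=c d b g c d $  — match c
step 5: stack=$ N c g H  input=d b g c d $  — expand H ::= N b
step 6: stack=$ N c g b N  input=d b g c d $  — expand N ::= d
step 7: stack=$ N c g b d  input=d b g c d $  — match d
step 8: stack=$ N c g b  input=b g c d $  — match b
step 9: stack=$ N c g  input=g c d $  — match g
step 10: stack=$ N c  input=c d $  — match c
step 11: stack=$ N  input=d $  — expand N ::= d
step 12: stack=$ d  input=d $  — match d
Accept reached after 12 steps.

12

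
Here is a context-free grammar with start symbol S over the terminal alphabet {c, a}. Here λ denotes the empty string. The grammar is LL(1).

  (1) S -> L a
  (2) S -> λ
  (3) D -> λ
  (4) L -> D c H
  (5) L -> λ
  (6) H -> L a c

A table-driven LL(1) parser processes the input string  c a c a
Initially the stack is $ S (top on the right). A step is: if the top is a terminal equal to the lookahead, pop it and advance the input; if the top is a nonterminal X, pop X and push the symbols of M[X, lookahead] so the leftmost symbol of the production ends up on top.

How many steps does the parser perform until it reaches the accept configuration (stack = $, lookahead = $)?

     Stack      Input      Action
  1  $ S        c a c a $  expand S -> L a
  2  $ a L      c a c a $  expand L -> D c H
  3  $ a H c D  c a c a $  expand D -> λ
  4  $ a H c    c a c a $  match c
  5  $ a H      a c a $    expand H -> L a c
  6  $ a c a L  a c a $    expand L -> λ
  7  $ a c a    a c a $    match a
  8  $ a c      c a $      match c
  9  $ a        a $        match a
Accept reached after 9 steps.

9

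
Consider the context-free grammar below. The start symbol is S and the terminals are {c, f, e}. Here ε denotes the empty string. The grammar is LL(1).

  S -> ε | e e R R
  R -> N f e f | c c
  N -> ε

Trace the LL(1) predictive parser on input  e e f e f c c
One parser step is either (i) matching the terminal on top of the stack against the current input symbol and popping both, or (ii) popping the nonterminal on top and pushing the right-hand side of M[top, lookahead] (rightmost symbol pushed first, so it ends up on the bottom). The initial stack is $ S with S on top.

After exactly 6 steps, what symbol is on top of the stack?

step 1: stack=$ S  input=e e f e f c c $  — expand S -> e e R R
step 2: stack=$ R R e e  input=e e f e f c c $  — match e
step 3: stack=$ R R e  input=e f e f c c $  — match e
step 4: stack=$ R R  input=f e f c c $  — expand R -> N f e f
step 5: stack=$ R f e f N  input=f e f c c $  — expand N -> ε
step 6: stack=$ R f e f  input=f e f c c $  — match f
Stack after step 6: $ R f e (top = e).

e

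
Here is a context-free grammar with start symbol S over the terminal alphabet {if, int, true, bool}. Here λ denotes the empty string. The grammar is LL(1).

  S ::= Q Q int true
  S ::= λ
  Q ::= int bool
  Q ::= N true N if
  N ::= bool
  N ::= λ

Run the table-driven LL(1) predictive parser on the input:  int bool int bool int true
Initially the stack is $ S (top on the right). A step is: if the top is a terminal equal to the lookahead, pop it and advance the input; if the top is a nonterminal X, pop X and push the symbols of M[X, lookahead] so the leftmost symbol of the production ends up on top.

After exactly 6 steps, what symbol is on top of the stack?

     Stack                  Input                         Action
  1  $ S                    int bool int bool int true $  expand S ::= Q Q int true
  2  $ true int Q Q         int bool int bool int true $  expand Q ::= int bool
  3  $ true int Q bool int  int bool int bool int true $  match int
  4  $ true int Q bool      bool int bool int true $      match bool
  5  $ true int Q           int bool int true $           expand Q ::= int bool
  6  $ true int bool int    int bool int true $           match int
Stack after step 6: $ true int bool (top = bool).

bool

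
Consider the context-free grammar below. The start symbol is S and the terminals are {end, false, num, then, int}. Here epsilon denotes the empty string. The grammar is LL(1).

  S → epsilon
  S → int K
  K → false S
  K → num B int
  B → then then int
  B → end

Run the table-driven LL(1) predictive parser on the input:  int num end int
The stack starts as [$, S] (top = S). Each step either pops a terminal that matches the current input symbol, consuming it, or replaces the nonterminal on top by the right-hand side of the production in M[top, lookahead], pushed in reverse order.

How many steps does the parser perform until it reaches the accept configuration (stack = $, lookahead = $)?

7

step 1: stack=$ S  input=int num end int $  — expand S → int K
step 2: stack=$ K int  input=int num end int $  — match int
step 3: stack=$ K  input=num end int $  — expand K → num B int
step 4: stack=$ int B num  input=num end int $  — match num
step 5: stack=$ int B  input=end int $  — expand B → end
step 6: stack=$ int end  input=end int $  — match end
step 7: stack=$ int  input=int $  — match int
Accept reached after 7 steps.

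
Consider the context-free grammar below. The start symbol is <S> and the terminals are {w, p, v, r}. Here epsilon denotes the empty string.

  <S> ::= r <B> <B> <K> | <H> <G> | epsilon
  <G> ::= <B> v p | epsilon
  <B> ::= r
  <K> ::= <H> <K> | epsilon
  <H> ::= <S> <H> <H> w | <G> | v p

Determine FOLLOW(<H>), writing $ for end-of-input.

{$, r, v, w}

FIRST(<B>): from <B>::=r we get {r}. So FIRST(<B>) = {r}.
FIRST(<G>): from <G>::=<B> v p we get {r}; from <G>::=epsilon we get {epsilon}. So FIRST(<G>) = {epsilon, r}.
FIRST(<S>): from <S>::=r <B> <B> <K> we get {r}; from <S>::=<H> <G> we get {epsilon, r, v, w}; from <S>::=epsilon we get {epsilon}. So FIRST(<S>) = {epsilon, r, v, w}.
FIRST(<H>): from <H>::=<S> <H> <H> w we get {r, v, w}; from <H>::=<G> we get {epsilon, r}; from <H>::=v p we get {v}. So FIRST(<H>) = {epsilon, r, v, w}.
FIRST(<K>): from <K>::=<H> <K> we get {epsilon, r, v, w}; from <K>::=epsilon we get {epsilon}. So FIRST(<K>) = {epsilon, r, v, w}.
FOLLOW(<S>) includes $ since <S> is the start symbol.
FOLLOW(<S>): in <H>::=<S> <H> <H> w, <S> is followed by <H> <H> w with FIRST {r, v, w}. Thus FOLLOW(<S>) = {$, r, v, w}.
FOLLOW(<B>): in <S>::=r <B> <B> <K> (occurrence 1), <B> is followed by <B> <K> with FIRST {r}; in <S>::=r <B> <B> <K> (occurrence 2), <B> is followed by <K> with FIRST {epsilon, r, v, w}; in <S>::=r <B> <B> <K> (occurrence 2), the suffix after <B> is nullable, so FOLLOW(<B>) ⊇ FOLLOW(<S>) = {$, r, v, w}; in <G>::=<B> v p, <B> is followed by v p with FIRST {v}. Thus FOLLOW(<B>) = {$, r, v, w}.
FOLLOW(<K>): in <S>::=r <B> <B> <K>, the suffix after <K> is empty, so FOLLOW(<K>) ⊇ FOLLOW(<S>) = {$, r, v, w}; in <K>::=<H> <K>, the suffix after <K> is empty (adds nothing new). Thus FOLLOW(<K>) = {$, r, v, w}.
FOLLOW(<H>): in <S>::=<H> <G>, <H> is followed by <G> with FIRST {epsilon, r}; in <S>::=<H> <G>, the suffix after <H> is nullable, so FOLLOW(<H>) ⊇ FOLLOW(<S>) = {$, r, v, w}; in <K>::=<H> <K>, <H> is followed by <K> with FIRST {epsilon, r, v, w}; in <K>::=<H> <K>, the suffix after <H> is nullable, so FOLLOW(<H>) ⊇ FOLLOW(<K>) = {$, r, v, w}; in <H>::=<S> <H> <H> w (occurrence 1), <H> is followed by <H> w with FIRST {r, v, w}; in <H>::=<S> <H> <H> w (occurrence 2), <H> is followed by w with FIRST {w}. Thus FOLLOW(<H>) = {$, r, v, w}.
FOLLOW(<G>): in <S>::=<H> <G>, the suffix after <G> is empty, so FOLLOW(<G>) ⊇ FOLLOW(<S>) = {$, r, v, w}; in <H>::=<G>, the suffix after <G> is empty, so FOLLOW(<G>) ⊇ FOLLOW(<H>) = {$, r, v, w}. Thus FOLLOW(<G>) = {$, r, v, w}.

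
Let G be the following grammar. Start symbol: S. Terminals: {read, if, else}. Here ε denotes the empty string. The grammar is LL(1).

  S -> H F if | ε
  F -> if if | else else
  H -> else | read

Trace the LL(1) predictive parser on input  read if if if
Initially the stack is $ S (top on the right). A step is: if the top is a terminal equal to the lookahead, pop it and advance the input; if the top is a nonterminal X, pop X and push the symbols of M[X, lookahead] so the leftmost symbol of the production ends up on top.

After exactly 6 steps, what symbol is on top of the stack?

if

     Stack        Input            Action
  1  $ S          read if if if $  expand S -> H F if
  2  $ if F H     read if if if $  expand H -> read
  3  $ if F read  read if if if $  match read
  4  $ if F       if if if $       expand F -> if if
  5  $ if if if   if if if $       match if
  6  $ if if      if if $          match if
Stack after step 6: $ if (top = if).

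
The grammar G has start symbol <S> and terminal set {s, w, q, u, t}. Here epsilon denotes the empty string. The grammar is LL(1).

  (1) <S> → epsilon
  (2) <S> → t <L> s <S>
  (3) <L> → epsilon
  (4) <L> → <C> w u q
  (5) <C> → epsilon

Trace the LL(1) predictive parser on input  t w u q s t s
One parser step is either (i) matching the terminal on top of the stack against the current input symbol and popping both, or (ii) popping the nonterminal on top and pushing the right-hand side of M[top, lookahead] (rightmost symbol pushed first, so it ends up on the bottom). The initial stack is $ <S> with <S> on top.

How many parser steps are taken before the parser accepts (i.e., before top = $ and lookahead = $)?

13

      Stack              Input            Action
   1  $ <S>              t w u q s t s $  expand <S> → t <L> s <S>
   2  $ <S> s <L> t      t w u q s t s $  match t
   3  $ <S> s <L>        w u q s t s $    expand <L> → <C> w u q
   4  $ <S> s q u w <C>  w u q s t s $    expand <C> → epsilon
   5  $ <S> s q u w      w u q s t s $    match w
   6  $ <S> s q u        u q s t s $      match u
   7  $ <S> s q          q s t s $        match q
   8  $ <S> s            s t s $          match s
   9  $ <S>              t s $            expand <S> → t <L> s <S>
  10  $ <S> s <L> t      t s $            match t
  11  $ <S> s <L>        s $              expand <L> → epsilon
  12  $ <S> s            s $              match s
  13  $ <S>              $                expand <S> → epsilon
Accept reached after 13 steps.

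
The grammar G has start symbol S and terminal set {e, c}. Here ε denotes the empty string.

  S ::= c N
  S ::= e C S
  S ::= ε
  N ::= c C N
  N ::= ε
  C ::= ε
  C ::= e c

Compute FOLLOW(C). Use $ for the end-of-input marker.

FIRST(S): from S::=c N we get {c}; from S::=e C S we get {e}; from S::=ε we get {ε}. So FIRST(S) = {ε, c, e}.
FIRST(N): from N::=c C N we get {c}; from N::=ε we get {ε}. So FIRST(N) = {ε, c}.
FIRST(C): from C::=ε we get {ε}; from C::=e c we get {e}. So FIRST(C) = {ε, e}.
FOLLOW(S) includes $ since S is the start symbol.
FOLLOW(S): in S::=e C S, the suffix after S is empty (adds nothing new). Thus FOLLOW(S) = {$}.
FOLLOW(N): in S::=c N, the suffix after N is empty, so FOLLOW(N) ⊇ FOLLOW(S) = {$}; in N::=c C N, the suffix after N is empty (adds nothing new). Thus FOLLOW(N) = {$}.
FOLLOW(C): in S::=e C S, C is followed by S with FIRST {ε, c, e}; in S::=e C S, the suffix after C is nullable, so FOLLOW(C) ⊇ FOLLOW(S) = {$}; in N::=c C N, C is followed by N with FIRST {ε, c}; in N::=c C N, the suffix after C is nullable, so FOLLOW(C) ⊇ FOLLOW(N) = {$}. Thus FOLLOW(C) = {$, c, e}.

{$, c, e}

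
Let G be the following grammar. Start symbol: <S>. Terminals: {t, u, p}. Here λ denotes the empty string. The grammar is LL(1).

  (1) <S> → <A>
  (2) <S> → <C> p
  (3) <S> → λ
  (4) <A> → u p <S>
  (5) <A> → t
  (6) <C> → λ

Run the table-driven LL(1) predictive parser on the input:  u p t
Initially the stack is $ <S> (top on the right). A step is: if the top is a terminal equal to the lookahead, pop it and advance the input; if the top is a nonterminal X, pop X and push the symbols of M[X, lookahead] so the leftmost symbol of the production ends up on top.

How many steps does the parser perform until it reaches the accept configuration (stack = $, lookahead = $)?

step 1: stack=$ <S>  input=u p t $  — expand <S> → <A>
step 2: stack=$ <A>  input=u p t $  — expand <A> → u p <S>
step 3: stack=$ <S> p u  input=u p t $  — match u
step 4: stack=$ <S> p  input=p t $  — match p
step 5: stack=$ <S>  input=t $  — expand <S> → <A>
step 6: stack=$ <A>  input=t $  — expand <A> → t
step 7: stack=$ t  input=t $  — match t
Accept reached after 7 steps.

7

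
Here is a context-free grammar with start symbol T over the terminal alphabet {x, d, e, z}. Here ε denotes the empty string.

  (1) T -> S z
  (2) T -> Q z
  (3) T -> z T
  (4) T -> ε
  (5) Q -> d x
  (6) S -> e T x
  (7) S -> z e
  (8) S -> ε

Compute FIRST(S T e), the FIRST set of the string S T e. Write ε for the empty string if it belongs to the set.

{d, e, z}

FIRST(Q) = {d}
FIRST(S) = {ε, e, z}
FIRST(T) = {ε, d, e, z}  (via S z, Q z)
FIRST(S T e): take FIRST of each symbol in turn, carrying on past any symbol whose FIRST contains ε; result {d, e, z}.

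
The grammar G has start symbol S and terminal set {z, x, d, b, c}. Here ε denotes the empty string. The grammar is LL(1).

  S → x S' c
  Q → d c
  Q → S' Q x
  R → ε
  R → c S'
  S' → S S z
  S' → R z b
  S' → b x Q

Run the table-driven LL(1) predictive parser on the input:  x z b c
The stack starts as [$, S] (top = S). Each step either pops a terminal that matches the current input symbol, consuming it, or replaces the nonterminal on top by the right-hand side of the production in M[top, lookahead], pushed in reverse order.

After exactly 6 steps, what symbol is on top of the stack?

     Stack      Input      Action
  1  $ S        x z b c $  expand S → x S' c
  2  $ c S' x   x z b c $  match x
  3  $ c S'     z b c $    expand S' → R z b
  4  $ c b z R  z b c $    expand R → ε
  5  $ c b z    z b c $    match z
  6  $ c b      b c $      match b
Stack after step 6: $ c (top = c).

c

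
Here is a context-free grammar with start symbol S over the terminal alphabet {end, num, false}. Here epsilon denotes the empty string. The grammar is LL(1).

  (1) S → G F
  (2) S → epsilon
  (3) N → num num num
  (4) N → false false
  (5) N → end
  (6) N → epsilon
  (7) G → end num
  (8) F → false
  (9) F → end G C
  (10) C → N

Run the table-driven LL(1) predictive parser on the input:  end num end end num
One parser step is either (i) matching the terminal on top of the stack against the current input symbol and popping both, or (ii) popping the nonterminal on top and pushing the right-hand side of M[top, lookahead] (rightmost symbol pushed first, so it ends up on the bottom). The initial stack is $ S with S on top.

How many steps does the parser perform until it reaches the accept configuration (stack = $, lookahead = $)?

11

      Stack        Input                  Action
   1  $ S          end num end end num $  expand S → G F
   2  $ F G        end num end end num $  expand G → end num
   3  $ F num end  end num end end num $  match end
   4  $ F num      num end end num $      match num
   5  $ F          end end num $          expand F → end G C
   6  $ C G end    end end num $          match end
   7  $ C G        end num $              expand G → end num
   8  $ C num end  end num $              match end
   9  $ C num      num $                  match num
  10  $ C          $                      expand C → N
  11  $ N          $                      expand N → epsilon
Accept reached after 11 steps.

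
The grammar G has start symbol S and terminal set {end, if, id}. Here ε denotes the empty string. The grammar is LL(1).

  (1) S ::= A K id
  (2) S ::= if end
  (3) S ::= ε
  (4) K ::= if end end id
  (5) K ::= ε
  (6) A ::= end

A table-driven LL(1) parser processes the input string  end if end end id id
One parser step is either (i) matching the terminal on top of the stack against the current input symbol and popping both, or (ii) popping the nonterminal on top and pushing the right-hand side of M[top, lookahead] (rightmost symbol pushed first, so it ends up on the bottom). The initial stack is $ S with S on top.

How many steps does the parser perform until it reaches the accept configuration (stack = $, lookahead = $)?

9

step 1: stack=$ S  input=end if end end id id $  — expand S ::= A K id
step 2: stack=$ id K A  input=end if end end id id $  — expand A ::= end
step 3: stack=$ id K end  input=end if end end id id $  — match end
step 4: stack=$ id K  input=if end end id id $  — expand K ::= if end end id
step 5: stack=$ id id end end if  input=if end end id id $  — match if
step 6: stack=$ id id end end  input=end end id id $  — match end
step 7: stack=$ id id end  input=end id id $  — match end
step 8: stack=$ id id  input=id id $  — match id
step 9: stack=$ id  input=id $  — match id
Accept reached after 9 steps.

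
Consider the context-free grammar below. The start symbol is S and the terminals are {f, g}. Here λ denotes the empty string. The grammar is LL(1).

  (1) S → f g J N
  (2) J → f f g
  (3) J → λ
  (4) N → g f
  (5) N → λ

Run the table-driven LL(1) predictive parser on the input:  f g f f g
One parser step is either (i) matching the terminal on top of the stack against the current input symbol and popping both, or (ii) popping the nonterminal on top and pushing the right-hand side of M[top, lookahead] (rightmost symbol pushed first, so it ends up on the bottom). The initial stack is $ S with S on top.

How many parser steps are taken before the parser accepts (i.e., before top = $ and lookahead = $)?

step 1: stack=$ S  input=f g f f g $  — expand S → f g J N
step 2: stack=$ N J g f  input=f g f f g $  — match f
step 3: stack=$ N J g  input=g f f g $  — match g
step 4: stack=$ N J  input=f f g $  — expand J → f f g
step 5: stack=$ N g f f  input=f f g $  — match f
step 6: stack=$ N g f  input=f g $  — match f
step 7: stack=$ N g  input=g $  — match g
step 8: stack=$ N  input=$  — expand N → λ
Accept reached after 8 steps.

8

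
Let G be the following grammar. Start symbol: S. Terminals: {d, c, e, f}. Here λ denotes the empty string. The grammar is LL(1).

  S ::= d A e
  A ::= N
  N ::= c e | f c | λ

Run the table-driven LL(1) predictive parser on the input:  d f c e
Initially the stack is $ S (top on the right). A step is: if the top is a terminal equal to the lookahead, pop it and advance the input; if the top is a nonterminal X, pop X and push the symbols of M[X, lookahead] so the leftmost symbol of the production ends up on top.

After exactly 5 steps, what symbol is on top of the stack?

step 1: stack=$ S  input=d f c e $  — expand S ::= d A e
step 2: stack=$ e A d  input=d f c e $  — match d
step 3: stack=$ e A  input=f c e $  — expand A ::= N
step 4: stack=$ e N  input=f c e $  — expand N ::= f c
step 5: stack=$ e c f  input=f c e $  — match f
Stack after step 5: $ e c (top = c).

c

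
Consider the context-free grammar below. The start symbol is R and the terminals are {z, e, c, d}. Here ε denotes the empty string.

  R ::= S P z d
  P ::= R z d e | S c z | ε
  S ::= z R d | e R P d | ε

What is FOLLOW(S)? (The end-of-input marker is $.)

FIRST(S): from S::=z R d we get {z}; from S::=e R P d we get {e}; from S::=ε we get {ε}. So FIRST(S) = {ε, e, z}.
FIRST(R): from R::=S P z d we get {c, e, z}. So FIRST(R) = {c, e, z}.
FIRST(P): from P::=R z d e we get {c, e, z}; from P::=S c z we get {c, e, z}; from P::=ε we get {ε}. So FIRST(P) = {ε, c, e, z}.
FOLLOW(R) includes $ since R is the start symbol.
FOLLOW(R): in P::=R z d e, R is followed by z d e with FIRST {z}; in S::=z R d, R is followed by d with FIRST {d}; in S::=e R P d, R is followed by P d with FIRST {c, d, e, z}. Thus FOLLOW(R) = {$, c, d, e, z}.
FOLLOW(P): in R::=S P z d, P is followed by z d with FIRST {z}; in S::=e R P d, P is followed by d with FIRST {d}. Thus FOLLOW(P) = {d, z}.
FOLLOW(S): in R::=S P z d, S is followed by P z d with FIRST {c, e, z}; in P::=S c z, S is followed by c z with FIRST {c}. Thus FOLLOW(S) = {c, e, z}.

{c, e, z}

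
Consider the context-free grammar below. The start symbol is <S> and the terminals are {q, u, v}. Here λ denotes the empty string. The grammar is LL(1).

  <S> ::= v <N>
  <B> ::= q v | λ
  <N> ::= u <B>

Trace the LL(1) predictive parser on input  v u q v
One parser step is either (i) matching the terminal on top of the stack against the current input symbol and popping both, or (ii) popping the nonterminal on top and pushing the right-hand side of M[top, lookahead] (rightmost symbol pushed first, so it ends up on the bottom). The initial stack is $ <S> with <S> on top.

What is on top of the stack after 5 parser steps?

q

     Stack    Input      Action
  1  $ <S>    v u q v $  expand <S> ::= v <N>
  2  $ <N> v  v u q v $  match v
  3  $ <N>    u q v $    expand <N> ::= u <B>
  4  $ <B> u  u q v $    match u
  5  $ <B>    q v $      expand <B> ::= q v
Stack after step 5: $ v q (top = q).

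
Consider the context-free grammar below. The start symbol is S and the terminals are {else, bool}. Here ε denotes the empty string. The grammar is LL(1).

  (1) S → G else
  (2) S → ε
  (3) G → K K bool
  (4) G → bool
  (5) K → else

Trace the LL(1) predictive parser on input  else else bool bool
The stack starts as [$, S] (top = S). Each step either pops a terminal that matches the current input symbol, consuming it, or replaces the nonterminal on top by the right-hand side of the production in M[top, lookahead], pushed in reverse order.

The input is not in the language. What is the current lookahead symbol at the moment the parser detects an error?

     Stack               Input                  Action
  1  $ S                 else else bool bool $  expand S → G else
  2  $ else G            else else bool bool $  expand G → K K bool
  3  $ else bool K K     else else bool bool $  expand K → else
  4  $ else bool K else  else else bool bool $  match else
  5  $ else bool K       else bool bool $       expand K → else
  6  $ else bool else    else bool bool $       match else
  7  $ else bool         bool bool $            match bool
  8  $ else              bool $                 error: top is terminal else but lookahead is bool

bool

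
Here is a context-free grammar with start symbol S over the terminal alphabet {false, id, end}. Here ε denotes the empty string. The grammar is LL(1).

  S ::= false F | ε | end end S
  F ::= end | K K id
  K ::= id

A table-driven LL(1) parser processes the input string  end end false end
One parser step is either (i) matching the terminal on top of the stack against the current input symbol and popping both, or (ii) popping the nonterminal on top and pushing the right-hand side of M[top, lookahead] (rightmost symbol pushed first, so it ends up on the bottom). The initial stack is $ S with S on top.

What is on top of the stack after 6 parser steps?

     Stack        Input                Action
  1  $ S          end end false end $  expand S ::= end end S
  2  $ S end end  end end false end $  match end
  3  $ S end      end false end $      match end
  4  $ S          false end $          expand S ::= false F
  5  $ F false    false end $          match false
  6  $ F          end $                expand F ::= end
Stack after step 6: $ end (top = end).

end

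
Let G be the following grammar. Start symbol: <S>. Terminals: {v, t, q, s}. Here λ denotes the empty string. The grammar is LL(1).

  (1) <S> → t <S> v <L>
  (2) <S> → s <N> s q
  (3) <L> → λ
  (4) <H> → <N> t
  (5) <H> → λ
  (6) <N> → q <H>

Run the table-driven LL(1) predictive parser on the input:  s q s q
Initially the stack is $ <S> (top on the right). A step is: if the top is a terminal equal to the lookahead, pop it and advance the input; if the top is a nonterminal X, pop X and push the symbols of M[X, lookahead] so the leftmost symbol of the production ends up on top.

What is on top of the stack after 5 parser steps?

s

     Stack        Input      Action
  1  $ <S>        s q s q $  expand <S> → s <N> s q
  2  $ q s <N> s  s q s q $  match s
  3  $ q s <N>    q s q $    expand <N> → q <H>
  4  $ q s <H> q  q s q $    match q
  5  $ q s <H>    s q $      expand <H> → λ
Stack after step 5: $ q s (top = s).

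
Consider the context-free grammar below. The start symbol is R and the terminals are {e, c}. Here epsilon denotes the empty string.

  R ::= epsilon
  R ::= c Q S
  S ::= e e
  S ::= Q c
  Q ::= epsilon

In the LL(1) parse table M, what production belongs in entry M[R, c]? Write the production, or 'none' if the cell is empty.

R ::= c Q S

FIRST(R) = {epsilon, c}
FIRST(Q) = {epsilon}
FIRST(S) = {c, e}  (via Q c)
FOLLOW(R) includes $ since R is the start symbol.
FOLLOW(R): R appears on no right-hand side. Thus FOLLOW(R) = {$}.
For R ::= epsilon: FIRST(epsilon) = {epsilon}, so it goes in M[R, t] for t ∈ {}; since epsilon ∈ FIRST, also for every t ∈ FOLLOW(R) = {$}.
For R ::= c Q S: FIRST(c Q S) = {c}, so it goes in M[R, t] for t ∈ {c}.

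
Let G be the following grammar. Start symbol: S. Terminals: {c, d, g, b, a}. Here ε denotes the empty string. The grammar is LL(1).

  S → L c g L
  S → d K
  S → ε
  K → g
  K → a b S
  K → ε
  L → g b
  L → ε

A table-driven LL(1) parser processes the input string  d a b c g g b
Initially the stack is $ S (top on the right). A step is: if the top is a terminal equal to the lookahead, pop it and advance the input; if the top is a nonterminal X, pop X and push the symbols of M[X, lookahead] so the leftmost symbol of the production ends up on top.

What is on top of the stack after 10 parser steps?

g

step 1: stack=$ S  input=d a b c g g b $  — expand S → d K
step 2: stack=$ K d  input=d a b c g g b $  — match d
step 3: stack=$ K  input=a b c g g b $  — expand K → a b S
step 4: stack=$ S b a  input=a b c g g b $  — match a
step 5: stack=$ S b  input=b c g g b $  — match b
step 6: stack=$ S  input=c g g b $  — expand S → L c g L
step 7: stack=$ L g c L  input=c g g b $  — expand L → ε
step 8: stack=$ L g c  input=c g g b $  — match c
step 9: stack=$ L g  input=g g b $  — match g
step 10: stack=$ L  input=g b $  — expand L → g b
Stack after step 10: $ b g (top = g).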